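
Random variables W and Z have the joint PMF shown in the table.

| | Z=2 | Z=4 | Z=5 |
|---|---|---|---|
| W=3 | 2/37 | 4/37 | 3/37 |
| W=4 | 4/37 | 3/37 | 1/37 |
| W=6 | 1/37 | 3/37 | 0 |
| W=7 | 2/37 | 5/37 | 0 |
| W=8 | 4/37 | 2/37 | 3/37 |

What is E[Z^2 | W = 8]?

P(W = 8) = 9/37.
Summing Z^2·P(W=x,Z=y) over the conditioning event gives 123/37.
E[Z^2 | W = 8] = (123/37) / (9/37) = 41/3.

41/3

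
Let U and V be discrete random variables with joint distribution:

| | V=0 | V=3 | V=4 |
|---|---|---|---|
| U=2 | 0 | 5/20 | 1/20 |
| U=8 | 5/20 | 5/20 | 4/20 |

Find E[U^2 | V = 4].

P(V = 4) = 1/4.
Σ U^2·P over the event = 4·(1/20) + 64·(4/20) = 13.
E[U^2 | V = 4] = (13) / (1/4) = 52.

52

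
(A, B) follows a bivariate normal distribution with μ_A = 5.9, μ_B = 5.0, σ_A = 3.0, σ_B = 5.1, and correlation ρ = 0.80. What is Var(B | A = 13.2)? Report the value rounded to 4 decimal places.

9.3636

Var(B | A=x) = (1 − ρ²)·σ_B².
Var(B | A=13.2) = (5.1)²·(1 − (0.80)²) = 26.01·0.36 = 9.3636.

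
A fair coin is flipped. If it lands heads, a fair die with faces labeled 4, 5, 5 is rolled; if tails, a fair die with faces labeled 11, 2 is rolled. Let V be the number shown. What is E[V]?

67/12

E[V | heads] = (4+5+5)/3 = 14/3.
E[V | tails] = (11+2)/2 = 13/2.
E[V] = (1/2)·(14/3) + (1/2)·(13/2) = 67/12.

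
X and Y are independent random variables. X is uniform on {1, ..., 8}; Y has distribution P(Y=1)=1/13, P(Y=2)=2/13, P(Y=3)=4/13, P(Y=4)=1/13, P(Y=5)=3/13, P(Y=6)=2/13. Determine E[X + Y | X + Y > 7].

P(X + Y > 7) = 61/104.
Summing (X+Y)·P(x,y) over outcomes with X + Y > 7 gives 77/13.
E[X + Y | X + Y > 7] = (77/13) / (61/104) = 616/61.

616/61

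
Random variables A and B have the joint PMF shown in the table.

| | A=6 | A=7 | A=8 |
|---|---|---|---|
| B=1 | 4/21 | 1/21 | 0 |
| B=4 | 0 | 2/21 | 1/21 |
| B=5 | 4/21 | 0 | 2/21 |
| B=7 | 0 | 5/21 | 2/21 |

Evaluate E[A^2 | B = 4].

54

P(B = 4) = 1/7.
Σ A^2·P over the event = 49·(2/21) + 64·(1/21) = 54/7.
E[A^2 | B = 4] = (54/7) / (1/7) = 54.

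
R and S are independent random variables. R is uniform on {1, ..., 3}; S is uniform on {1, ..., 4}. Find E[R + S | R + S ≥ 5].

Outcomes with R + S ≥ 5: (1,4), (2,3), (2,4), (3,2), (3,3), (3,4), each with probability 1/12.
E[R + S | R + S ≥ 5] = (5 + 5 + 6 + 5 + 6 + 7) / 6 = 17/3.

17/3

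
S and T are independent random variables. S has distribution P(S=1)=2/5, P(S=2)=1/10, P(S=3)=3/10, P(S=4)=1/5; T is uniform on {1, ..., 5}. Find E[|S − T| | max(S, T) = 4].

29/16

P(max(S, T) = 4) = 8/25.
Summing |S−T|·P(x,y) over outcomes with max(S, T) = 4 gives 29/50.
E[|S − T| | max(S, T) = 4] = (29/50) / (8/25) = 29/16.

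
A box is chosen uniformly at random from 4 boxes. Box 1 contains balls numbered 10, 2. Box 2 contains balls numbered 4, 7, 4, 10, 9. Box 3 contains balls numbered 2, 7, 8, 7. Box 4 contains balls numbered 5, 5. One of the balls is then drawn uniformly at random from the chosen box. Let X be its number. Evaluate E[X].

119/20

E[X | box 1] = (10+2)/2 = 6.
E[X | box 2] = (4+7+4+10+9)/5 = 34/5.
E[X | box 3] = (2+7+8+7)/4 = 6.
E[X | box 4] = (5+5)/2 = 5.
By the law of total expectation,
E[X] = (1/4)·(6) + (1/4)·(34/5) + (1/4)·(6) + (1/4)·(5) = 119/20.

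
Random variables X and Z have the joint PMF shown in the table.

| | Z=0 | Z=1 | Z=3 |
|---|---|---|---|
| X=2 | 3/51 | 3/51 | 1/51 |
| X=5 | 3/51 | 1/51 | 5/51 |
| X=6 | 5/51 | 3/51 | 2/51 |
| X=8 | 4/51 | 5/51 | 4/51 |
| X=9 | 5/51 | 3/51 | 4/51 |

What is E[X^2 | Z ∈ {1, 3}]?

P(Z ∈ {1, 3}) = 31/51.
Summing X^2·P(X=x,Z=y) over the conditioning event gives 1489/51.
E[X^2 | Z ∈ {1, 3}] = (1489/51) / (31/51) = 1489/31.

1489/31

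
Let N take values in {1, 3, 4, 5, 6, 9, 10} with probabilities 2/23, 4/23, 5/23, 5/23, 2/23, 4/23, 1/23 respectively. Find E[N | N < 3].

P(N < 3) = 2/23.
Σ over the event: 1·2/23 = 2/23.
E[N | N < 3] = (2/23) / (2/23) = 1.

1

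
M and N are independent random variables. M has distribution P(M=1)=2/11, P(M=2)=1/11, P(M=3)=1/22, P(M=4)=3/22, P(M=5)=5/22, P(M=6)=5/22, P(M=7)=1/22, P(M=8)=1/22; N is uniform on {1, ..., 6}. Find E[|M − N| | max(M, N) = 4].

P(max(M, N) = 4) = 19/132.
Summing |M−N|·P(x,y) over outcomes with max(M, N) = 4 gives 35/132.
E[|M − N| | max(M, N) = 4] = (35/132) / (19/132) = 35/19.

35/19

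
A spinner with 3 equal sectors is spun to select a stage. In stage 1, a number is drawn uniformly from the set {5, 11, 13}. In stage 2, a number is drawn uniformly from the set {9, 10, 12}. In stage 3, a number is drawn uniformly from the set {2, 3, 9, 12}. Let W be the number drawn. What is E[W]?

E[W | stage 1] = (5+11+13)/3 = 29/3.
E[W | stage 2] = (9+10+12)/3 = 31/3.
E[W | stage 3] = (2+3+9+12)/4 = 13/2.
E[W] = (1/3)·(29/3) + (1/3)·(31/3) + (1/3)·(13/2) = 53/6.

53/6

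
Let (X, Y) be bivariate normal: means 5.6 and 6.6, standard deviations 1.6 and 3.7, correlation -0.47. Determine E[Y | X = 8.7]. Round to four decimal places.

E[Y | X=x] = μ_Y + ρ(σ_Y/σ_X)(x − μ_X) for jointly normal variables.
E[Y | X=8.7] = 6.6 + (-0.47)·(3.7/1.6)·(8.7 − (5.6)) = 6.6 + (-1.08688)·(3.1) = 3.2307.

3.2307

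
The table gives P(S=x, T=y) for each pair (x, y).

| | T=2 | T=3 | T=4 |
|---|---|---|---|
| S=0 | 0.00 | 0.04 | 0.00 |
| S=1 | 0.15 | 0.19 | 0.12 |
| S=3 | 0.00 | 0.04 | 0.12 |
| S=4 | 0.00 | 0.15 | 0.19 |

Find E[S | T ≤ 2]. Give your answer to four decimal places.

P(T ≤ 2) = 0.15.
Σ S·P over the event = 1·(0.15) = 0.15.
E[S | T ≤ 2] = (0.15) / (0.15) = 1.0000.

1.0000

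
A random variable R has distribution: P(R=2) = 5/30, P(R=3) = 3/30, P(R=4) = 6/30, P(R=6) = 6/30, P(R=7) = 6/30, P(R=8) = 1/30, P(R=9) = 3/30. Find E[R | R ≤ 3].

19/8

P(R ≤ 3) = 4/15.
Σ over the event: 2·1/6 + 3·1/10 = 19/30.
E[R | R ≤ 3] = (19/30) / (4/15) = 19/8.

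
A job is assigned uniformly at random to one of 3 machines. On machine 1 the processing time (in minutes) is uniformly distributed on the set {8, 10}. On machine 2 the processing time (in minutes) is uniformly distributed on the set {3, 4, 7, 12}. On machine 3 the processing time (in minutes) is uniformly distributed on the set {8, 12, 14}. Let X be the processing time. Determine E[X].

161/18

E[X | machine 1] = (8+10)/2 = 9.
E[X | machine 2] = (3+4+7+12)/4 = 13/2.
E[X | machine 3] = (8+12+14)/3 = 34/3.
E[X] = (1/3)·(9) + (1/3)·(13/2) + (1/3)·(34/3) = 161/18.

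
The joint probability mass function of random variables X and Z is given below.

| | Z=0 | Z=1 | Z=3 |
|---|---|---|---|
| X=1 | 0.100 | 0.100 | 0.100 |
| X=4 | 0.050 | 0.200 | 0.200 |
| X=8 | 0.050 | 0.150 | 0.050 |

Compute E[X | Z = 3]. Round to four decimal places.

3.7143

P(Z = 3) = 0.350.
Summing X·P(X=x,Z=y) over the conditioning event gives 1.300.
E[X | Z = 3] = (1.300) / (0.350) = 3.7143.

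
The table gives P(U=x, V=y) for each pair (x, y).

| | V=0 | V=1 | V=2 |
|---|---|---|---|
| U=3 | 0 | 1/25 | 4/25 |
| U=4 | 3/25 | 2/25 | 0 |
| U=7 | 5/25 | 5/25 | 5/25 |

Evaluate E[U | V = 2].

P(V = 2) = 9/25.
Σ U·P over the event = 3·(4/25) + 7·(5/25) = 47/25.
E[U | V = 2] = (47/25) / (9/25) = 47/9.

47/9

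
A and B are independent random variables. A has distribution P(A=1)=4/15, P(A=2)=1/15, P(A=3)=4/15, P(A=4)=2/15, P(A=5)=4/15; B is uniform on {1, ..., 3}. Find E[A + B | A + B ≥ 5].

P(A + B ≥ 5) = 3/5.
Summing (A+B)·P(x,y) over outcomes with A + B ≥ 5 gives 169/45.
E[A + B | A + B ≥ 5] = (169/45) / (3/5) = 169/27.

169/27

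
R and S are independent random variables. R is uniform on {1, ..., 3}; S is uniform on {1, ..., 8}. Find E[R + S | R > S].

Outcomes with R > S: (2,1), (3,1), (3,2), each with probability 1/24.
E[R + S | R > S] = (3 + 4 + 5) / 3 = 4.

4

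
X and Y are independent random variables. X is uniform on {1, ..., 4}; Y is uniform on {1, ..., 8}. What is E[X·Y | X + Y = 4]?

Outcomes with X + Y = 4: (1,3), (2,2), (3,1), each with probability 1/32.
E[X·Y | X + Y = 4] = (3 + 4 + 3) / 3 = 10/3.

10/3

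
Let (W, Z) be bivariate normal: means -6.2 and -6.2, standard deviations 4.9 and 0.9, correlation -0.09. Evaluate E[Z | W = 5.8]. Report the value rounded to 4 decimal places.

-6.3984

For a bivariate normal, E[Z | W=x] = μ_Z + ρ·(σ_Z/σ_W)·(x − μ_W).
E[Z | W=5.8] = -6.2 + (-0.09)·(0.9/4.9)·(5.8 − (-6.2)) = -6.2 + (-0.016531)·(12) = -6.3984.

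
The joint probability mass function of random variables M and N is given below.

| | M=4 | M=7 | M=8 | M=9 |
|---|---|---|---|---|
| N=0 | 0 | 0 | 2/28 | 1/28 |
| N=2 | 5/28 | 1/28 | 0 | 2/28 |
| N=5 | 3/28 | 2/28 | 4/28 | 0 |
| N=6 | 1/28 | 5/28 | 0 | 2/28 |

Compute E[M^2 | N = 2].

P(N = 2) = 2/7.
Summing M^2·P(M=x,N=y) over the conditioning event gives 291/28.
E[M^2 | N = 2] = (291/28) / (2/7) = 291/8.

291/8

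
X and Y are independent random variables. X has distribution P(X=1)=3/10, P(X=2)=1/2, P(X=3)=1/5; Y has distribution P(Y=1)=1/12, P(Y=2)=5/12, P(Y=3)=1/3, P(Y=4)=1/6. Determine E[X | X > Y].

P(X > Y) = 17/120.
Summing X·P(x,y) over outcomes with X > Y gives 23/60.
E[X | X > Y] = (23/60) / (17/120) = 46/17.

46/17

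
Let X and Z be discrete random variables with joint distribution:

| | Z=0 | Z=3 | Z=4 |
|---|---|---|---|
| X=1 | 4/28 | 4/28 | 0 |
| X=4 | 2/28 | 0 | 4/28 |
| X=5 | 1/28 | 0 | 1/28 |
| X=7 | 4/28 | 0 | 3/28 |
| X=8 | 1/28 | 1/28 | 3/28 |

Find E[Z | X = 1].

3/2

P(X = 1) = 2/7.
Σ Z·P over the event = 0·(4/28) + 3·(4/28) = 3/7.
E[Z | X = 1] = (3/7) / (2/7) = 3/2.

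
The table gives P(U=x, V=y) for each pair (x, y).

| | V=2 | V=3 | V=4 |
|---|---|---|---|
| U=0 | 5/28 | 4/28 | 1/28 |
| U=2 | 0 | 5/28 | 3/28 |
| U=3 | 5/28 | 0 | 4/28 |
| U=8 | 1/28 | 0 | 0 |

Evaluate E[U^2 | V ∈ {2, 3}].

P(V ∈ {2, 3}) = 5/7.
Σ U^2·P over the event = 0·(5/28) + 0·(4/28) + 4·(5/28) + 9·(5/28) + 64·(1/28) = 129/28.
E[U^2 | V ∈ {2, 3}] = (129/28) / (5/7) = 129/20.

129/20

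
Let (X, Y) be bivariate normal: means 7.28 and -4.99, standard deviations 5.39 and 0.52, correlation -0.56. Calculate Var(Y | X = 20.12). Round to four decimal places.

0.1856

For a bivariate normal, Var(Y | X=x) = σ_Y²(1 − ρ²).
Var(Y | X=20.12) = (0.52)²·(1 − (-0.56)²) = 0.2704·0.6864 = 0.1856.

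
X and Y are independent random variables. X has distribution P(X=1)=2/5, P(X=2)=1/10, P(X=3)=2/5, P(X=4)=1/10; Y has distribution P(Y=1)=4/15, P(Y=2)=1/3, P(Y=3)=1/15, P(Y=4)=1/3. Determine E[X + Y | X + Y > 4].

P(X + Y > 4) = 17/30.
Summing (X+Y)·P(x,y) over outcomes with X + Y > 4 gives 248/75.
E[X + Y | X + Y > 4] = (248/75) / (17/30) = 496/85.

496/85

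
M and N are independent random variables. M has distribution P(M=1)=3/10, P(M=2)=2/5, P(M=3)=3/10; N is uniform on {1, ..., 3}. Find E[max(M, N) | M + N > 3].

P(M + N > 3) = 2/3.
Summing max(M,N)·P(x,y) over outcomes with M + N > 3 gives 28/15.
E[max(M, N) | M + N > 3] = (28/15) / (2/3) = 14/5.

14/5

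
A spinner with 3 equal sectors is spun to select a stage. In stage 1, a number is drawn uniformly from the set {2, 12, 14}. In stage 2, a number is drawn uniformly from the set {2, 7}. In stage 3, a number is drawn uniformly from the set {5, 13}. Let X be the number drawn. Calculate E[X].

E[X | stage 1] = (2+12+14)/3 = 28/3.
E[X | stage 2] = (2+7)/2 = 9/2.
E[X | stage 3] = (5+13)/2 = 9.
By the law of total expectation,
E[X] = (1/3)·(28/3) + (1/3)·(9/2) + (1/3)·(9) = 137/18.

137/18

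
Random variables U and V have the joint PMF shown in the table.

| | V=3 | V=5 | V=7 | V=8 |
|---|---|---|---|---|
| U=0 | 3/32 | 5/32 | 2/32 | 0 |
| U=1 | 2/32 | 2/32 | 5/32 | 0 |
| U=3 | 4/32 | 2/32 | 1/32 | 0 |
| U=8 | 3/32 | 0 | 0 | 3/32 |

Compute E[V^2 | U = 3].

135/7

P(U = 3) = 7/32.
Σ V^2·P over the event = 9·(4/32) + 25·(2/32) + 49·(1/32) = 135/32.
E[V^2 | U = 3] = (135/32) / (7/32) = 135/7.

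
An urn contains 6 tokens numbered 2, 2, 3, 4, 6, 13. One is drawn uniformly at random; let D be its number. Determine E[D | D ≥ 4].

P(D ≥ 4) = 1/2.
Σ over the event: 4·1/6 + 6·1/6 + 13·1/6 = 23/6.
E[D | D ≥ 4] = (23/6) / (1/2) = 23/3.

23/3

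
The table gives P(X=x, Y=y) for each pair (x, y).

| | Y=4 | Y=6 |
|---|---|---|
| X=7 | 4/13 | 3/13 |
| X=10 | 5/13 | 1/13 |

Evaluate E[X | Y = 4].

26/3

P(Y = 4) = 9/13.
Σ X·P over the event = 7·(4/13) + 10·(5/13) = 6.
E[X | Y = 4] = (6) / (9/13) = 26/3.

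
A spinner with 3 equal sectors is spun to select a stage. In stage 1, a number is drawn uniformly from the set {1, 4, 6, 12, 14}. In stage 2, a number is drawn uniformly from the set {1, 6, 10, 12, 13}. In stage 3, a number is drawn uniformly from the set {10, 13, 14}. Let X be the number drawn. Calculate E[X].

422/45

E[X | stage 1] = (1+4+6+12+14)/5 = 37/5.
E[X | stage 2] = (1+6+10+12+13)/5 = 42/5.
E[X | stage 3] = (10+13+14)/3 = 37/3.
E[X] = (1/3)·(37/5) + (1/3)·(42/5) + (1/3)·(37/3) = 422/45.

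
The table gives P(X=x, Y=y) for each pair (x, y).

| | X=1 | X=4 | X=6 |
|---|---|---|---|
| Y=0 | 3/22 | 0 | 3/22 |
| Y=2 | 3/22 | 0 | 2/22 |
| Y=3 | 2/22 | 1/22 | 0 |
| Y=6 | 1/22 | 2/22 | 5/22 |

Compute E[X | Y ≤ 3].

3

P(Y ≤ 3) = 7/11.
Σ X·P over the event = 1·(3/22) + 1·(3/22) + 1·(2/22) + 4·(1/22) + 6·(3/22) + 6·(2/22) = 21/11.
E[X | Y ≤ 3] = (21/11) / (7/11) = 3.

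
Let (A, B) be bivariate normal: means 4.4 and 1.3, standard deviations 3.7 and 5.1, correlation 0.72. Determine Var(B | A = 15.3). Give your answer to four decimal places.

12.5264

For a bivariate normal, Var(B | A=x) = σ_B²(1 − ρ²).
Var(B | A=15.3) = (5.1)²·(1 − (0.72)²) = 26.01·0.4816 = 12.5264.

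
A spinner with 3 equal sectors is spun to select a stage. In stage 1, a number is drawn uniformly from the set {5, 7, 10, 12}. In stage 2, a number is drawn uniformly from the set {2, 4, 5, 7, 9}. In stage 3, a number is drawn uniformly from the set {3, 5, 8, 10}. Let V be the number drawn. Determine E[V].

34/5

E[V | stage 1] = (5+7+10+12)/4 = 17/2.
E[V | stage 2] = (2+4+5+7+9)/5 = 27/5.
E[V | stage 3] = (3+5+8+10)/4 = 13/2.
E[V] = (1/3)·(17/2) + (1/3)·(27/5) + (1/3)·(13/2) = 34/5.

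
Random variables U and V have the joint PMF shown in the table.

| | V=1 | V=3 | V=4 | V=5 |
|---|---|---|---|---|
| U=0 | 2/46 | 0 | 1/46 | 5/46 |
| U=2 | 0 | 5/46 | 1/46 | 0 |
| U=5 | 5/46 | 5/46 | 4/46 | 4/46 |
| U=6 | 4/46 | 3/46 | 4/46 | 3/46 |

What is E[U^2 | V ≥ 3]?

P(V ≥ 3) = 35/46.
Summing U^2·P(U=x,V=y) over the conditioning event gives 709/46.
E[U^2 | V ≥ 3] = (709/46) / (35/46) = 709/35.

709/35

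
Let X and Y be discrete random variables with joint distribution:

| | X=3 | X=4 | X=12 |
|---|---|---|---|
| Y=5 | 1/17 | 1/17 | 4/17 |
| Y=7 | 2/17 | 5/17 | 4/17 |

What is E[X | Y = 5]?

55/6

P(Y = 5) = 6/17.
Σ X·P over the event = 3·(1/17) + 4·(1/17) + 12·(4/17) = 55/17.
E[X | Y = 5] = (55/17) / (6/17) = 55/6.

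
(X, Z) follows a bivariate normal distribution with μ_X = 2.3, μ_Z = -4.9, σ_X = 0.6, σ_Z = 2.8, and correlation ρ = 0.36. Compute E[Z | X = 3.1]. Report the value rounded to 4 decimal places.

-3.5560

E[Z | X=x] = μ_Z + ρ(σ_Z/σ_X)(x − μ_X) for jointly normal variables.
E[Z | X=3.1] = -4.9 + (0.36)·(2.8/0.6)·(3.1 − (2.3)) = -4.9 + (1.68)·(0.8) = -3.5560.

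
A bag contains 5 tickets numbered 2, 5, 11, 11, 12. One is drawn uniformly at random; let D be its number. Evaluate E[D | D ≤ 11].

P(D ≤ 11) = 4/5.
Σ over the event: 2·1/5 + 5·1/5 + 11·2/5 = 29/5.
E[D | D ≤ 11] = (29/5) / (4/5) = 29/4.

29/4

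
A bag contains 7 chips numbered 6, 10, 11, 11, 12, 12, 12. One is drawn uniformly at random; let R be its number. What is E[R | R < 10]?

P(R < 10) = 1/7.
Σ over the event: 6·1/7 = 6/7.
E[R | R < 10] = (6/7) / (1/7) = 6.

6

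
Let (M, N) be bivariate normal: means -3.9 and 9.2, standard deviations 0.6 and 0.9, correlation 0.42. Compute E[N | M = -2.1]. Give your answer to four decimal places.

10.3340

For a bivariate normal, E[N | M=x] = μ_N + ρ·(σ_N/σ_M)·(x − μ_M).
E[N | M=-2.1] = 9.2 + (0.42)·(0.9/0.6)·(-2.1 − (-3.9)) = 9.2 + (0.63)·(1.8) = 10.3340.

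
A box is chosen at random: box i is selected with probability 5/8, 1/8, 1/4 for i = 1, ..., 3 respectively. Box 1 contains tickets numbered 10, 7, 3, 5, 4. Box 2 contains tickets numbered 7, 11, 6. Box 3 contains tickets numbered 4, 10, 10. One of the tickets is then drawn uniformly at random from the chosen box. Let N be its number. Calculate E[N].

E[N | box 1] = (10+7+3+5+4)/5 = 29/5.
E[N | box 2] = (7+11+6)/3 = 8.
E[N | box 3] = (4+10+10)/3 = 8.
E[N] = (5/8)·(29/5) + (1/8)·(8) + (1/4)·(8) = 53/8.

53/8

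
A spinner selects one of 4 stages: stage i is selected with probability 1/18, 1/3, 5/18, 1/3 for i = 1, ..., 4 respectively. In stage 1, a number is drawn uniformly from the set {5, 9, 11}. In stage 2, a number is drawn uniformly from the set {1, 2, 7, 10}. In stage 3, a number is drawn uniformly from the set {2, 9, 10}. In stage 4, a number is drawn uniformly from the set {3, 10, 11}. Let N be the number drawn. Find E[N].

E[N | stage 1] = (5+9+11)/3 = 25/3.
E[N | stage 2] = (1+2+7+10)/4 = 5.
E[N | stage 3] = (2+9+10)/3 = 7.
E[N | stage 4] = (3+10+11)/3 = 8.
E[N] = (1/18)·(25/3) + (1/3)·(5) + (5/18)·(7) + (1/3)·(8) = 182/27.

182/27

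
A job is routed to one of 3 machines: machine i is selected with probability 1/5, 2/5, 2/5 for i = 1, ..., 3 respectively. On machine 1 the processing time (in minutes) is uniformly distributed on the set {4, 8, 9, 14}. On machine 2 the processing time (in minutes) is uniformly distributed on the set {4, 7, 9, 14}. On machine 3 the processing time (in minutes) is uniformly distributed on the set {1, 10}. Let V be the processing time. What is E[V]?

147/20

E[V | machine 1] = (4+8+9+14)/4 = 35/4.
E[V | machine 2] = (4+7+9+14)/4 = 17/2.
E[V | machine 3] = (1+10)/2 = 11/2.
By the law of total expectation,
E[V] = (1/5)·(35/4) + (2/5)·(17/2) + (2/5)·(11/2) = 147/20.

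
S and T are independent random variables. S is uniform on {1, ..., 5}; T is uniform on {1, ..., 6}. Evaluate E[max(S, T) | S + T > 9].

Outcomes with S + T > 9: (4,6), (5,5), (5,6), each with probability 1/30.
E[max(S, T) | S + T > 9] = (6 + 5 + 6) / 3 = 17/3.

17/3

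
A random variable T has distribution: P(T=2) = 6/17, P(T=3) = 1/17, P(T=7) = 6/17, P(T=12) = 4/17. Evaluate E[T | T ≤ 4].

15/7

P(T ≤ 4) = 7/17.
Σ over the event: 2·6/17 + 3·1/17 = 15/17.
E[T | T ≤ 4] = (15/17) / (7/17) = 15/7.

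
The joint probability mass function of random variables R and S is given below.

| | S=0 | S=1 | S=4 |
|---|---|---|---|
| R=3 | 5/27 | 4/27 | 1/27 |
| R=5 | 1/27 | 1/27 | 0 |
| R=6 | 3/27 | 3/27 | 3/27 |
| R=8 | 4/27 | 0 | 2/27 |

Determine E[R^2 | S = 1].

169/8

P(S = 1) = 8/27.
Σ R^2·P over the event = 9·(4/27) + 25·(1/27) + 36·(3/27) = 169/27.
E[R^2 | S = 1] = (169/27) / (8/27) = 169/8.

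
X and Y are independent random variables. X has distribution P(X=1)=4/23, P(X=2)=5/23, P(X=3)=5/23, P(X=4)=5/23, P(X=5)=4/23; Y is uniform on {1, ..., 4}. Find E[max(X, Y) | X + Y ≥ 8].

P(X + Y ≥ 8) = 13/92.
Summing max(X,Y)·P(x,y) over outcomes with X + Y ≥ 8 gives 15/23.
E[max(X, Y) | X + Y ≥ 8] = (15/23) / (13/92) = 60/13.

60/13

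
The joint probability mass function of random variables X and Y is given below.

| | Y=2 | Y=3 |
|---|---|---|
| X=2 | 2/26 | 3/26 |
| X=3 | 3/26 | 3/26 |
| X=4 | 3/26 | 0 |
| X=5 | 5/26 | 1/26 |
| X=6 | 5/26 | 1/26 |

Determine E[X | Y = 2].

40/9

P(Y = 2) = 9/13.
Σ X·P over the event = 2·(2/26) + 3·(3/26) + 4·(3/26) + 5·(5/26) + 6·(5/26) = 40/13.
E[X | Y = 2] = (40/13) / (9/13) = 40/9.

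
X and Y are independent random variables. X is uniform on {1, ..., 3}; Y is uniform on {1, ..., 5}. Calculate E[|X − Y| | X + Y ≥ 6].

Outcomes with X + Y ≥ 6: (1,5), (2,4), (2,5), (3,3), (3,4), (3,5), each with probability 1/15.
E[|X − Y| | X + Y ≥ 6] = (4 + 2 + 3 + 0 + 1 + 2) / 6 = 2.

2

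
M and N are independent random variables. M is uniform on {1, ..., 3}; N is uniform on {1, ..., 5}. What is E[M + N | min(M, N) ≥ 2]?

6

P(min(M, N) ≥ 2) = 8/15.
Summing (M+N)·P(x,y) over outcomes with min(M, N) ≥ 2 gives 16/5.
E[M + N | min(M, N) ≥ 2] = (16/5) / (8/15) = 6.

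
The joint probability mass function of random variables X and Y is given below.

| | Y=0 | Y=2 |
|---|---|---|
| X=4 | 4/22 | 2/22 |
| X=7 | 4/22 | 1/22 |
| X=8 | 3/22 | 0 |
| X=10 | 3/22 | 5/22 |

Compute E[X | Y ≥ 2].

65/8

P(Y ≥ 2) = 4/11.
Σ X·P over the event = 4·(2/22) + 7·(1/22) + 10·(5/22) = 65/22.
E[X | Y ≥ 2] = (65/22) / (4/11) = 65/8.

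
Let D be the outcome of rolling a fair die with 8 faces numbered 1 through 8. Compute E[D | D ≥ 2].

5

Given D ≥ 2, D is equally likely to be any of {2, 3, 4, 5, 6, 7, 8}.
E[D | D ≥ 2] = (2 + 3 + 4 + 5 + 6 + 7 + 8) / 7 = 5.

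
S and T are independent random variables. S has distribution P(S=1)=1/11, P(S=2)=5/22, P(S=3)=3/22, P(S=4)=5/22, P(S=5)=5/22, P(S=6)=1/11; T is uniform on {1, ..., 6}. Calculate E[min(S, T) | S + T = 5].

P(S + T = 5) = 5/44.
Summing min(S,T)·P(x,y) over outcomes with S + T = 5 gives 23/132.
E[min(S, T) | S + T = 5] = (23/132) / (5/44) = 23/15.

23/15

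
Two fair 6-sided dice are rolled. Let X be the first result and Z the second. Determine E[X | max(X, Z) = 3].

Outcomes with max(X, Z) = 3: (1,3), (2,3), (3,1), (3,2), (3,3), each with probability 1/36.
E[X | max(X, Z) = 3] = (1 + 2 + 3 + 3 + 3) / 5 = 12/5.

12/5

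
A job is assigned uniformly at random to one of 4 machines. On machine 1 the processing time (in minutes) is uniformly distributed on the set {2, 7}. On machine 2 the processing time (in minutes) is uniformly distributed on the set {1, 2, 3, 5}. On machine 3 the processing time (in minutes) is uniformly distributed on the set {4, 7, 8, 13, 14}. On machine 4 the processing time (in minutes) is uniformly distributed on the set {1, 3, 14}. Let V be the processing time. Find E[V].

449/80

E[V | machine 1] = (2+7)/2 = 9/2.
E[V | machine 2] = (1+2+3+5)/4 = 11/4.
E[V | machine 3] = (4+7+8+13+14)/5 = 46/5.
E[V | machine 4] = (1+3+14)/3 = 6.
By the law of total expectation,
E[V] = (1/4)·(9/2) + (1/4)·(11/4) + (1/4)·(46/5) + (1/4)·(6) = 449/80.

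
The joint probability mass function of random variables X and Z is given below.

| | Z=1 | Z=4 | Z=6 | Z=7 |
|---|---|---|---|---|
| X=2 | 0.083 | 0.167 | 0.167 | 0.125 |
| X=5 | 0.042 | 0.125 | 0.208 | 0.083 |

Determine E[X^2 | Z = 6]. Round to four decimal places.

P(Z = 6) = 0.375.
Σ X^2·P over the event = 4·(0.167) + 25·(0.208) = 5.868.
E[X^2 | Z = 6] = (5.868) / (0.375) = 15.6480.

15.6480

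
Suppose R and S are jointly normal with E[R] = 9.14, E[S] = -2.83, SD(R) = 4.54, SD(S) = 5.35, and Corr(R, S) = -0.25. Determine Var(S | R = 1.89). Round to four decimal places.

The conditional variance in a bivariate normal is σ_S²(1 − ρ²), independent of x.
Var(S | R=1.89) = (5.35)²·(1 − (-0.25)²) = 28.6225·0.9375 = 26.8336.

26.8336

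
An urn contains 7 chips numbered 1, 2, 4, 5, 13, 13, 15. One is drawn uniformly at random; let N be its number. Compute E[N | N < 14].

P(N < 14) = 6/7.
Σ over the event: 1·1/7 + 2·1/7 + 4·1/7 + 5·1/7 + 13·2/7 = 38/7.
E[N | N < 14] = (38/7) / (6/7) = 19/3.

19/3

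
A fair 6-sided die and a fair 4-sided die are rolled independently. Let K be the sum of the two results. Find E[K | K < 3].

P(K < 3) = 1/24.
Σ over the event: 2·1/24 = 1/12.
E[K | K < 3] = (1/12) / (1/24) = 2.

2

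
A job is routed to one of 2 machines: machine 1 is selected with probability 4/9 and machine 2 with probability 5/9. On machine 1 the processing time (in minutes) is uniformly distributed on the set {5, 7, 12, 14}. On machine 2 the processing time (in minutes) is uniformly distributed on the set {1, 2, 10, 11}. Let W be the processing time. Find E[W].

E[W | machine 1] = (5+7+12+14)/4 = 19/2.
E[W | machine 2] = (1+2+10+11)/4 = 6.
E[W] = (4/9)·(19/2) + (5/9)·(6) = 68/9.

68/9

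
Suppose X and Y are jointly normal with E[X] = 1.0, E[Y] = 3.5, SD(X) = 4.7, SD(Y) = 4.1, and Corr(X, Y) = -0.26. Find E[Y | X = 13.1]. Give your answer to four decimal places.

0.7556

For a bivariate normal, E[Y | X=x] = μ_Y + ρ·(σ_Y/σ_X)·(x − μ_X).
E[Y | X=13.1] = 3.5 + (-0.26)·(4.1/4.7)·(13.1 − (1.0)) = 3.5 + (-0.22681)·(12.1) = 0.7556.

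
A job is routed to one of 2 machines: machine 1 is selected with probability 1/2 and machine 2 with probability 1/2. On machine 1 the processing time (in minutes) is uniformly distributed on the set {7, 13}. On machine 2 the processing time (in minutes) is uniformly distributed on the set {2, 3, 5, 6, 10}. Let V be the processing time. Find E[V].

38/5

E[V | machine 1] = (7+13)/2 = 10.
E[V | machine 2] = (2+3+5+6+10)/5 = 26/5.
E[V] = (1/2)·(10) + (1/2)·(26/5) = 38/5.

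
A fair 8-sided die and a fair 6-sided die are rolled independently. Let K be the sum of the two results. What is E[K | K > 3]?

P(K > 3) = 15/16.
E[K | K > 3] = (47/6) / (15/16) = 376/45.

376/45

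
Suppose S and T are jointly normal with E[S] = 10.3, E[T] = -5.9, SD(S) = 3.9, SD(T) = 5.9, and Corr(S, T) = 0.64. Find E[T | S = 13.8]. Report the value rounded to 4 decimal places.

-2.5113

For a bivariate normal, E[T | S=x] = μ_T + ρ·(σ_T/σ_S)·(x − μ_S).
E[T | S=13.8] = -5.9 + (0.64)·(5.9/3.9)·(13.8 − (10.3)) = -5.9 + (0.96821)·(3.5) = -2.5113.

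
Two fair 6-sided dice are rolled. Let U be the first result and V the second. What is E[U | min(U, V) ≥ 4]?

Outcomes with min(U, V) ≥ 4: (4,4), (4,5), (4,6), (5,4), (5,5), (5,6), (6,4), (6,5), (6,6), each with probability 1/36.
E[U | min(U, V) ≥ 4] = (4 + 4 + 4 + 5 + 5 + 5 + 6 + 6 + 6) / 9 = 5.

5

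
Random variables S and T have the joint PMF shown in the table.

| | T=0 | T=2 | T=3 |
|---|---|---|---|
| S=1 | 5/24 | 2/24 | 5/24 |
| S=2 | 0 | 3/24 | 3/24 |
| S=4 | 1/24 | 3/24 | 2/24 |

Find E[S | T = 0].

3/2

P(T = 0) = 1/4.
Σ S·P over the event = 1·(5/24) + 4·(1/24) = 3/8.
E[S | T = 0] = (3/8) / (1/4) = 3/2.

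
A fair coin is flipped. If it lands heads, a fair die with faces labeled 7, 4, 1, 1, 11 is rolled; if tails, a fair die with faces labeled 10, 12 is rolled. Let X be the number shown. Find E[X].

E[X | heads] = (7+4+1+1+11)/5 = 24/5.
E[X | tails] = (10+12)/2 = 11.
E[X] = (1/2)·(24/5) + (1/2)·(11) = 79/10.

79/10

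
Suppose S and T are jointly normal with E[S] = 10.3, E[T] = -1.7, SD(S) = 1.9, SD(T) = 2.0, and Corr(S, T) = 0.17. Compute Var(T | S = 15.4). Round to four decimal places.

The conditional variance in a bivariate normal is σ_T²(1 − ρ²), independent of x.
Var(T | S=15.4) = (2.0)²·(1 − (0.17)²) = 4·0.9711 = 3.8844.

3.8844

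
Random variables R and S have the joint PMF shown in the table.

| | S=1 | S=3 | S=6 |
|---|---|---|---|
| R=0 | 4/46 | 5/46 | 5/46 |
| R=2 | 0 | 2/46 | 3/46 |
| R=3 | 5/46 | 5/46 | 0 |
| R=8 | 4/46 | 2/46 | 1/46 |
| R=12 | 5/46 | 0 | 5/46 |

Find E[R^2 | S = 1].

1021/18

P(S = 1) = 9/23.
Σ R^2·P over the event = 0·(4/46) + 9·(5/46) + 64·(4/46) + 144·(5/46) = 1021/46.
E[R^2 | S = 1] = (1021/46) / (9/23) = 1021/18.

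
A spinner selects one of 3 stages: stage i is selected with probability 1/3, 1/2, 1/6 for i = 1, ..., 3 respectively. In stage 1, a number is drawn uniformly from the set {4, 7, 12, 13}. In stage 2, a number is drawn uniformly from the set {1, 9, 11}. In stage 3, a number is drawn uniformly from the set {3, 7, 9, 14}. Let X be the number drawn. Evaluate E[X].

E[X | stage 1] = (4+7+12+13)/4 = 9.
E[X | stage 2] = (1+9+11)/3 = 7.
E[X | stage 3] = (3+7+9+14)/4 = 33/4.
By the law of total expectation,
E[X] = (1/3)·(9) + (1/2)·(7) + (1/6)·(33/4) = 63/8.

63/8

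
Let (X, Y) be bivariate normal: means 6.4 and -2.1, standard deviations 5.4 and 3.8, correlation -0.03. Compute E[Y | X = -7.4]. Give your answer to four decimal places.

-1.8087

For a bivariate normal, E[Y | X=x] = μ_Y + ρ·(σ_Y/σ_X)·(x − μ_X).
E[Y | X=-7.4] = -2.1 + (-0.03)·(3.8/5.4)·(-7.4 − (6.4)) = -2.1 + (-0.021111)·(-13.8) = -1.8087.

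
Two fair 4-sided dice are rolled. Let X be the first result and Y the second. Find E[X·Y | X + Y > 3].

P(X + Y > 3) = 13/16.
Summing XY·P(x,y) over outcomes with X + Y > 3 gives 95/16.
E[X·Y | X + Y > 3] = (95/16) / (13/16) = 95/13.

95/13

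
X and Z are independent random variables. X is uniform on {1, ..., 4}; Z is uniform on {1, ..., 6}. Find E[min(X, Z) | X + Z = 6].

2

Outcomes with X + Z = 6: (1,5), (2,4), (3,3), (4,2), each with probability 1/24.
E[min(X, Z) | X + Z = 6] = (1 + 2 + 3 + 2) / 4 = 2.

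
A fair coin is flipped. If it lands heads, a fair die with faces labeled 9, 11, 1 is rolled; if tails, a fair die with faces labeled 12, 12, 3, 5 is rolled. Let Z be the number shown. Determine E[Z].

E[Z | heads] = (9+11+1)/3 = 7.
E[Z | tails] = (12+12+3+5)/4 = 8.
E[Z] = (1/2)·(7) + (1/2)·(8) = 15/2.

15/2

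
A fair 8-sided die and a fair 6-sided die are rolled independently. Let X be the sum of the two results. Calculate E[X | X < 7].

P(X < 7) = 5/16.
Σ over the event: 2·1/48 + 3·1/24 + 4·1/16 + 5·1/12 + 6·5/48 = 35/24.
E[X | X < 7] = (35/24) / (5/16) = 14/3.

14/3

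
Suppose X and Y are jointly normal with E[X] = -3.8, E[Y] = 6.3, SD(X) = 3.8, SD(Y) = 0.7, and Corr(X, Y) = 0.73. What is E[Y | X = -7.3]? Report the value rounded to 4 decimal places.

5.8293

E[Y | X=x] = μ_Y + ρ(σ_Y/σ_X)(x − μ_X) for jointly normal variables.
E[Y | X=-7.3] = 6.3 + (0.73)·(0.7/3.8)·(-7.3 − (-3.8)) = 6.3 + (0.134474)·(-3.5) = 5.8293.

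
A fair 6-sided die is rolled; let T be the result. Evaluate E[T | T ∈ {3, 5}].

P(T ∈ {3, 5}) = 1/3.
Σ over the event: 3·1/6 + 5·1/6 = 4/3.
E[T | T ∈ {3, 5}] = (4/3) / (1/3) = 4.

4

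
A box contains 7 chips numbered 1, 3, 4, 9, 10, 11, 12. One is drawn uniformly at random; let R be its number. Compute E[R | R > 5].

P(R > 5) = 4/7.
Σ over the event: 9·1/7 + 10·1/7 + 11·1/7 + 12·1/7 = 6.
E[R | R > 5] = (6) / (4/7) = 21/2.

21/2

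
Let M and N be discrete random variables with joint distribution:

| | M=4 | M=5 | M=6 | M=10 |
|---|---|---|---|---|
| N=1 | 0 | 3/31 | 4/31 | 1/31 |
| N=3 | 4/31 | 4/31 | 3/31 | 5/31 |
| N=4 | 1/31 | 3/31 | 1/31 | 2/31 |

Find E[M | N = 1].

49/8

P(N = 1) = 8/31.
Summing M·P(M=x,N=y) over the conditioning event gives 49/31.
E[M | N = 1] = (49/31) / (8/31) = 49/8.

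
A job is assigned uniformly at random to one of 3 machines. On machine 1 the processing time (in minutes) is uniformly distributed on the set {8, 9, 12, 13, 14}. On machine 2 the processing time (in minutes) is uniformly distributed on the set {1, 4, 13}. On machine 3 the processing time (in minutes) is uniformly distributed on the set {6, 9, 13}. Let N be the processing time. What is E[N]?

398/45

E[N | machine 1] = (8+9+12+13+14)/5 = 56/5.
E[N | machine 2] = (1+4+13)/3 = 6.
E[N | machine 3] = (6+9+13)/3 = 28/3.
E[N] = (1/3)·(56/5) + (1/3)·(6) + (1/3)·(28/3) = 398/45.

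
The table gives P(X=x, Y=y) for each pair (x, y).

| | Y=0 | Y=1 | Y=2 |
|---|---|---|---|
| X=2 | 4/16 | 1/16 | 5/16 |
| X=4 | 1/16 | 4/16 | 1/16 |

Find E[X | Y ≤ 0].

12/5

P(Y ≤ 0) = 5/16.
Σ X·P over the event = 2·(4/16) + 4·(1/16) = 3/4.
E[X | Y ≤ 0] = (3/4) / (5/16) = 12/5.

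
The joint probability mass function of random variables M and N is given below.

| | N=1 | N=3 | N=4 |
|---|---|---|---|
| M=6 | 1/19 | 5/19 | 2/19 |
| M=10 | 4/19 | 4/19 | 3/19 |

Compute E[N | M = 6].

P(M = 6) = 8/19.
Σ N·P over the event = 1·(1/19) + 3·(5/19) + 4·(2/19) = 24/19.
E[N | M = 6] = (24/19) / (8/19) = 3.

3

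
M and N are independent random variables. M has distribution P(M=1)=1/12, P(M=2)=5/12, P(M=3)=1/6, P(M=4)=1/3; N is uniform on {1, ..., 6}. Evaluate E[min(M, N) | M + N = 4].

13/8

P(M + N = 4) = 1/9.
Summing min(M,N)·P(x,y) over outcomes with M + N = 4 gives 13/72.
E[min(M, N) | M + N = 4] = (13/72) / (1/9) = 13/8.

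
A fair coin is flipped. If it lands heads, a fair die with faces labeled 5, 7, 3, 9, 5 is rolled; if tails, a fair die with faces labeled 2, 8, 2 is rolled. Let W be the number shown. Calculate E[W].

E[W | heads] = (5+7+3+9+5)/5 = 29/5.
E[W | tails] = (2+8+2)/3 = 4.
By the law of total expectation,
E[W] = (1/2)·(29/5) + (1/2)·(4) = 49/10.

49/10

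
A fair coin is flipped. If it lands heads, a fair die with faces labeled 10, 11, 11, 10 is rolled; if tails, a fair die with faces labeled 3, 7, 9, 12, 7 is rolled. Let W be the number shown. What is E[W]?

181/20

E[W | heads] = (10+11+11+10)/4 = 21/2.
E[W | tails] = (3+7+9+12+7)/5 = 38/5.
By the law of total expectation,
E[W] = (1/2)·(21/2) + (1/2)·(38/5) = 181/20.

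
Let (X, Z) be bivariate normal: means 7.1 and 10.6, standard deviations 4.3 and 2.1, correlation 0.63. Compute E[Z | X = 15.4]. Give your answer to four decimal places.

E[Z | X=x] = μ_Z + ρ(σ_Z/σ_X)(x − μ_X) for jointly normal variables.
E[Z | X=15.4] = 10.6 + (0.63)·(2.1/4.3)·(15.4 − (7.1)) = 10.6 + (0.30767)·(8.3) = 13.1537.

13.1537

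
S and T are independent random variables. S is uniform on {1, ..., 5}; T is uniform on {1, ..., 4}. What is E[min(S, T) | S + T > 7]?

11/3

Outcomes with S + T > 7: (4,4), (5,3), (5,4), each with probability 1/20.
E[min(S, T) | S + T > 7] = (4 + 3 + 4) / 3 = 11/3.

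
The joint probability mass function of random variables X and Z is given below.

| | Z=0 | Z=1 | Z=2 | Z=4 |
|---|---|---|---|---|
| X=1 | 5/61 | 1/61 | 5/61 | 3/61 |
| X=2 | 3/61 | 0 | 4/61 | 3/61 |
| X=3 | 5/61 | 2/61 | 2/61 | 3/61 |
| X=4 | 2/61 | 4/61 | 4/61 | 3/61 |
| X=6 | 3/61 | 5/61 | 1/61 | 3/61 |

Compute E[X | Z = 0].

26/9

P(Z = 0) = 18/61.
Σ X·P over the event = 1·(5/61) + 2·(3/61) + 3·(5/61) + 4·(2/61) + 6·(3/61) = 52/61.
E[X | Z = 0] = (52/61) / (18/61) = 26/9.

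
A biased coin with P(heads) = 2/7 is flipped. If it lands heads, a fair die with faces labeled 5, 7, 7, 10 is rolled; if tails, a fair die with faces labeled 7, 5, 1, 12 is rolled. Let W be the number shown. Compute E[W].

E[W | heads] = (5+7+7+10)/4 = 29/4.
E[W | tails] = (7+5+1+12)/4 = 25/4.
By the law of total expectation,
E[W] = (2/7)·(29/4) + (5/7)·(25/4) = 183/28.

183/28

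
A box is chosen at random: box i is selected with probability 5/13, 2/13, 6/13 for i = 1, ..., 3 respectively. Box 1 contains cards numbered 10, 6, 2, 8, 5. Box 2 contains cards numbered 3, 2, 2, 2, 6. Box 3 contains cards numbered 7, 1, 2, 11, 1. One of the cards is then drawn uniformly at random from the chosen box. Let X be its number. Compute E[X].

E[X | box 1] = (10+6+2+8+5)/5 = 31/5.
E[X | box 2] = (3+2+2+2+6)/5 = 3.
E[X | box 3] = (7+1+2+11+1)/5 = 22/5.
E[X] = (5/13)·(31/5) + (2/13)·(3) + (6/13)·(22/5) = 317/65.

317/65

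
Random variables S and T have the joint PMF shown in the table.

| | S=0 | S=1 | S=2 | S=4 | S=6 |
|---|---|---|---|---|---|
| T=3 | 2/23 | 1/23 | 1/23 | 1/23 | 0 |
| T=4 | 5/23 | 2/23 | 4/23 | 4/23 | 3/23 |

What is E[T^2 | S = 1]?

P(S = 1) = 3/23.
Σ T^2·P over the event = 9·(1/23) + 16·(2/23) = 41/23.
E[T^2 | S = 1] = (41/23) / (3/23) = 41/3.

41/3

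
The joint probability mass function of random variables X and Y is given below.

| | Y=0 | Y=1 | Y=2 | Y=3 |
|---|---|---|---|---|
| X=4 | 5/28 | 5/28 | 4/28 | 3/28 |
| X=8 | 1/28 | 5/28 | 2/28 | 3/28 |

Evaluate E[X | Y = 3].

P(Y = 3) = 3/14.
Σ X·P over the event = 4·(3/28) + 8·(3/28) = 9/7.
E[X | Y = 3] = (9/7) / (3/14) = 6.

6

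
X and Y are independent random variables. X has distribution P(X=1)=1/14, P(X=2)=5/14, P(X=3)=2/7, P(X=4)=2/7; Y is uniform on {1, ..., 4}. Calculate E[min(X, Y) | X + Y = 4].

P(X + Y = 4) = 5/28.
Summing min(X,Y)·P(x,y) over outcomes with X + Y = 4 gives 15/56.
E[min(X, Y) | X + Y = 4] = (15/56) / (5/28) = 3/2.

3/2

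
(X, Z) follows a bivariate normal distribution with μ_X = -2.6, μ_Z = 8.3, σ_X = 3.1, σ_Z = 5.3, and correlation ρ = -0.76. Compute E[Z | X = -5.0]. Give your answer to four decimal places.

E[Z | X=x] = μ_Z + ρ(σ_Z/σ_X)(x − μ_X) for jointly normal variables.
E[Z | X=-5.0] = 8.3 + (-0.76)·(5.3/3.1)·(-5.0 − (-2.6)) = 8.3 + (-1.299355)·(-2.4) = 11.4185.

11.4185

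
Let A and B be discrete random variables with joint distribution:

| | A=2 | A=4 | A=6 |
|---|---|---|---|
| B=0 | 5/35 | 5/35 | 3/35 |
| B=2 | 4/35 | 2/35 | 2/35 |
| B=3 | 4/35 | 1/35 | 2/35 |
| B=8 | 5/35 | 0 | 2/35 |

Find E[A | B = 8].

22/7

P(B = 8) = 1/5.
Σ A·P over the event = 2·(5/35) + 6·(2/35) = 22/35.
E[A | B = 8] = (22/35) / (1/5) = 22/7.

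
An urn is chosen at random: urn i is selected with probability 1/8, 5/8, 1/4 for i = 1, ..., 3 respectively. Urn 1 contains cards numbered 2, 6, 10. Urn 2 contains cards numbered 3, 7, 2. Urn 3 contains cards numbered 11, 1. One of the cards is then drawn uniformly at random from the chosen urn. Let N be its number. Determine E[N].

19/4

E[N | urn 1] = (2+6+10)/3 = 6.
E[N | urn 2] = (3+7+2)/3 = 4.
E[N | urn 3] = (11+1)/2 = 6.
By the law of total expectation,
E[N] = (1/8)·(6) + (5/8)·(4) + (1/4)·(6) = 19/4.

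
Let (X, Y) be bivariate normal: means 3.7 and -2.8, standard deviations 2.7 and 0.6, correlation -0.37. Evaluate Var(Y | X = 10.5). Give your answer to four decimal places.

The conditional variance in a bivariate normal is σ_Y²(1 − ρ²), independent of x.
Var(Y | X=10.5) = (0.6)²·(1 − (-0.37)²) = 0.36·0.8631 = 0.3107.

0.3107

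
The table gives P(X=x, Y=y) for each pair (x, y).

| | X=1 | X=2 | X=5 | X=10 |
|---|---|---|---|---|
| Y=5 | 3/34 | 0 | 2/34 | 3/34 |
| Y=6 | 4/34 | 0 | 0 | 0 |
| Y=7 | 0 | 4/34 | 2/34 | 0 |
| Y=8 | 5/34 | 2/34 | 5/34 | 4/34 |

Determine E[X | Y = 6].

1

P(Y = 6) = 2/17.
Summing X·P(X=x,Y=y) over the conditioning event gives 2/17.
E[X | Y = 6] = (2/17) / (2/17) = 1.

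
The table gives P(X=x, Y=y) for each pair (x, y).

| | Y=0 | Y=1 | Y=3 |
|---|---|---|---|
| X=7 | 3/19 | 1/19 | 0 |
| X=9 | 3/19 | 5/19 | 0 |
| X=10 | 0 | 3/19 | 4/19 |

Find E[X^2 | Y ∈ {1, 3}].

P(Y ∈ {1, 3}) = 13/19.
Σ X^2·P over the event = 49·(1/19) + 81·(5/19) + 100·(3/19) + 100·(4/19) = 1154/19.
E[X^2 | Y ∈ {1, 3}] = (1154/19) / (13/19) = 1154/13.

1154/13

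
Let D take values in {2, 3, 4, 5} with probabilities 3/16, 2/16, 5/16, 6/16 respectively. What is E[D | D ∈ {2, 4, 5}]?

P(D ∈ {2, 4, 5}) = 7/8.
Σ over the event: 2·3/16 + 4·5/16 + 5·3/8 = 7/2.
E[D | D ∈ {2, 4, 5}] = (7/2) / (7/8) = 4.

4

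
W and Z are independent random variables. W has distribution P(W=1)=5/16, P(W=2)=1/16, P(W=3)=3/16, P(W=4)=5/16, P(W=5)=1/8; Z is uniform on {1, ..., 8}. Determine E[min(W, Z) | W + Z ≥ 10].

P(W + Z ≥ 10) = 15/64.
Summing min(W,Z)·P(x,y) over outcomes with W + Z ≥ 10 gives 15/16.
E[min(W, Z) | W + Z ≥ 10] = (15/16) / (15/64) = 4.

4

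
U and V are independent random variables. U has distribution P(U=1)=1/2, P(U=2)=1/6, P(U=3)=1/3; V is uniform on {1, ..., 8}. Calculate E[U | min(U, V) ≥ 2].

P(min(U, V) ≥ 2) = 7/16.
Summing U·P(x,y) over outcomes with min(U, V) ≥ 2 gives 7/6.
E[U | min(U, V) ≥ 2] = (7/6) / (7/16) = 8/3.

8/3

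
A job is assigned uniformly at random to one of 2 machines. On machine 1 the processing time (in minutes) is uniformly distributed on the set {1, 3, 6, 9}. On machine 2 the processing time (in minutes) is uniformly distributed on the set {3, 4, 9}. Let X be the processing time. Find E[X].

E[X | machine 1] = (1+3+6+9)/4 = 19/4.
E[X | machine 2] = (3+4+9)/3 = 16/3.
By the law of total expectation,
E[X] = (1/2)·(19/4) + (1/2)·(16/3) = 121/24.

121/24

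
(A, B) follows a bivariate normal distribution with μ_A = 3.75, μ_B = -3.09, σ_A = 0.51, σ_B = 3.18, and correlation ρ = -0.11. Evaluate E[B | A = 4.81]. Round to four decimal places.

-3.8170

The regression of B on A has slope ρ·σ_B/σ_A and passes through (μ_A, μ_B).
E[B | A=4.81] = -3.09 + (-0.11)·(3.18/0.51)·(4.81 − (3.75)) = -3.09 + (-0.68588)·(1.06) = -3.8170.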